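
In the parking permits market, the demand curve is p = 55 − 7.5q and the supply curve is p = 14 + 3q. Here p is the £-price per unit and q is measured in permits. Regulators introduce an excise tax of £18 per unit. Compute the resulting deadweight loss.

£15.43

Competitive equilibrium: 55 − 7.5q = 14 + 3q → q* = 3.9048, p* = 25.7143.
With the tax, the buyer price exceeds the seller price by 18: (55 − 7.5q) − (14 + 3q) = 18 → q' = 2.1905.
Δq = 3.9048 − 2.1905 = 1.7143; the wedge equals the tax, 18.
Welfare loss = ½ × 1.7143 × 18 = £15.43.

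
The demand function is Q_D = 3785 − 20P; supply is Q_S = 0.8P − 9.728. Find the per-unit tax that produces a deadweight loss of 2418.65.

In inverse form: demand P = 189.25 − 0.05Q, supply P = 12.16 + 1.25Q.
Competitive equilibrium: 189.25 − 0.05Q = 12.16 + 1.25Q → Q* = 136.2231, P* = 182.4388.
A tax t gives ΔQ = t/1.3 and wedge t, so DWL = t²/2.6.
t²/2.6 = 2418.65 → t² = 6288.49 → t = 79.3.

79.3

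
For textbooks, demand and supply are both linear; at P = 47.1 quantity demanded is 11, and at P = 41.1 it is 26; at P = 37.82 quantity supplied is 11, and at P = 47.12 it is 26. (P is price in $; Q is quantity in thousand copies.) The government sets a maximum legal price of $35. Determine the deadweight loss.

$94.97 thousand

Demand slope = (41.1 − 47.1)/(26 − 11) = −0.4, so P = 51.5 − 0.4Q.
Supply slope = (47.12 − 37.82)/(26 − 11) = 0.62, so P = 31 + 0.62Q.
Competitive equilibrium: 51.5 − 0.4Q = 31 + 0.62Q → Q* = 20.098, P* = 43.4608.
At the ceiling P = 35, quantity supplied = (35 − 31)/0.62 = 6.4516.
Willingness to pay at Q' = 6.4516: 51.5 − 0.4·6.4516 = 48.9194.
ΔQ = 20.098 − 6.4516 = 13.6464; wedge = 48.9194 − 35 = 13.9194.
Welfare loss = ½ × 13.6464 × 13.9194 = $94.97 thousand.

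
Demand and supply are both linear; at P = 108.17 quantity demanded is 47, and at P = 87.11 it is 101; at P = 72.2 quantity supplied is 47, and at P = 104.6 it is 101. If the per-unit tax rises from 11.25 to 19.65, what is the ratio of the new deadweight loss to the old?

3.051

Demand slope = (87.11 − 108.17)/(101 − 47) = −0.39, so P = 126.5 − 0.39Q.
Supply slope = (104.6 − 72.2)/(101 − 47) = 0.6, so P = 44 + 0.6Q.
Competitive equilibrium: 126.5 − 0.39Q = 44 + 0.6Q → Q* = 83.3333, P* = 94.
For a per-unit tax t: ΔQ = t/0.99, so DWL = ½·t·(t/0.99) = t²/1.98.
At t = 11.25: DWL = 63.920. At t = 19.65: DWL = 195.011.
Ratio = (19.65/11.25)² = 3.051.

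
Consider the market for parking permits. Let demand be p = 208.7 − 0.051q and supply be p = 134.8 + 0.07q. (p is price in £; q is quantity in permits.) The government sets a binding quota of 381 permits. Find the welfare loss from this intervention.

£3193.32

Competitive equilibrium: 208.7 − 0.051q = 134.8 + 0.07q → q* = 610.7438, p* = 177.5521.
At q = 381: demand price = 208.7 − 0.051·381 = 189.269; supply price = 134.8 + 0.07·381 = 161.47.
Δq = 610.7438 − 381 = 229.7438; wedge = 189.269 − 161.47 = 27.799.
Welfare loss = ½ × 229.7438 × 27.799 = £3193.32.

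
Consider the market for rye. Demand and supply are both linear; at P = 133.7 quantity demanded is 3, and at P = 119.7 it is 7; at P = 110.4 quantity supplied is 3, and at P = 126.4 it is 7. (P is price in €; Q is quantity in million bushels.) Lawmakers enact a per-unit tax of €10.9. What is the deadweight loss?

Demand slope = (119.7 − 133.7)/(7 − 3) = −3.5, so P = 144.2 − 3.5Q.
Supply slope = (126.4 − 110.4)/(7 − 3) = 4, so P = 98.4 + 4Q.
Competitive equilibrium: 144.2 − 3.5Q = 98.4 + 4Q → Q* = 6.1067, P* = 122.8267.
With the tax, the buyer price exceeds the seller price by 10.9: (144.2 − 3.5Q) − (98.4 + 4Q) = 10.9 → Q' = 4.6533.
ΔQ = 6.1067 − 4.6533 = 1.4534; the wedge equals the tax, 10.9.
Welfare loss = ½ × 1.4534 × 10.9 = €7.92 million.

€7.92 million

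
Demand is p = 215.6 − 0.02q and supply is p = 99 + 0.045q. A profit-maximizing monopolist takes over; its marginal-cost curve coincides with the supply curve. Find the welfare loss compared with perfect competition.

Competitive equilibrium: 215.6 − 0.02q = 99 + 0.045q → q* = 1793.846154, p* = 179.723077.
Marginal revenue: MR = 215.6 − 0.04q. Set MR = MC: 215.6 − 0.04q = 99 + 0.045q → q_m = 1371.764706.
Price p_m = 215.6 − 0.02·1371.764706 = 188.164706; MC(q_m) = 99 + 0.045·1371.764706 = 160.729412.
Competitive q* = 1793.846154, so Δq = 422.081448; wedge = 188.164706 − 160.729412 = 27.435294.
Welfare loss = ½ × 422.081448 × 27.435294 = 5789.96.

5789.96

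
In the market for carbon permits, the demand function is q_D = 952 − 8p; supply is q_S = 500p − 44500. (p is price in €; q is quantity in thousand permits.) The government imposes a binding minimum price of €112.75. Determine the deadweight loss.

In inverse form: demand p = 119 − 0.125q, supply p = 89 + 0.002q.
Competitive equilibrium: 119 − 0.125q = 89 + 0.002q → q* = 236.2205, p* = 89.4724.
At the floor p = 112.75, quantity demanded = (119 − 112.75)/0.125 = 50.
Sellers' marginal cost at q' = 50: 89 + 0.002·50 = 89.1.
Δq = 236.2205 − 50 = 186.2205; wedge = 112.75 − 89.1 = 23.65.
Welfare loss = ½ × 186.2205 × 23.65 = €2202.06 thousand.

€2202.06 thousand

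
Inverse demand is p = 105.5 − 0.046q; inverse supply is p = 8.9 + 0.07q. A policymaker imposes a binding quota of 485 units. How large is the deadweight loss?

7014.29

Competitive equilibrium: 105.5 − 0.046q = 8.9 + 0.07q → q* = 832.7586, p* = 67.1931.
At q = 485: demand price = 105.5 − 0.046·485 = 83.19; supply price = 8.9 + 0.07·485 = 42.85.
Δq = 832.7586 − 485 = 347.7586; wedge = 83.19 − 42.85 = 40.34.
Deadweight loss = ½ × 347.7586 × 40.34 = 7014.29.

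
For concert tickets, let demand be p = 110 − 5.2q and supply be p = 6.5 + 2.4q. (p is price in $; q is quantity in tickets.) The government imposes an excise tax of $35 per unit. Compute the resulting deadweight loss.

$80.59

Competitive equilibrium: 110 − 5.2q = 6.5 + 2.4q → q* = 13.6184, p* = 39.1842.
With the tax, the buyer price exceeds the seller price by 35: (110 − 5.2q) − (6.5 + 2.4q) = 35 → q' = 9.0132.
Δq = 13.6184 − 9.0132 = 4.6052; the wedge equals the tax, 35.
DWL = ½ × 4.6052 × 35 = $80.59.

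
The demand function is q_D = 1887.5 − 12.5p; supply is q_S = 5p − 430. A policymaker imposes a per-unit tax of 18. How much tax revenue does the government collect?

3021.43

In inverse form: demand p = 151 − 0.08q, supply p = 86 + 0.2q.
Competitive equilibrium: 151 − 0.08q = 86 + 0.2q → q* = 232.1429, p* = 132.4286.
With the tax, the buyer price exceeds the seller price by 18: (151 − 0.08q) − (86 + 0.2q) = 18 → q' = 167.8571.
Tax revenue = 18 × 167.8571 = 3021.43.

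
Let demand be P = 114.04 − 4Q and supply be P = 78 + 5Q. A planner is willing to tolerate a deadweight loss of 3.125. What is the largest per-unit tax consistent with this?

7.5

Competitive equilibrium: 114.04 − 4Q = 78 + 5Q → Q* = 4.0044, P* = 98.0222.
A tax t gives ΔQ = t/9 and wedge t, so DWL = t²/18.
t²/18 = 3.125 → t² = 56.25 → t = 7.5.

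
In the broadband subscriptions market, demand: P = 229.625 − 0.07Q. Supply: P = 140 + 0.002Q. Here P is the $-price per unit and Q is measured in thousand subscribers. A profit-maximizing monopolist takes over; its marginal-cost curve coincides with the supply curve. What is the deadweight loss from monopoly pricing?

$13555.49 thousand

Competitive equilibrium: 229.625 − 0.07Q = 140 + 0.002Q → Q* = 1244.79167, P* = 142.48958.
Marginal revenue: MR = 229.625 − 0.14Q. Set MR = MC: 229.625 − 0.14Q = 140 + 0.002Q → Q_m = 631.16197.
Price P_m = 229.625 − 0.07·631.16197 = 185.44366; MC(Q_m) = 140 + 0.002·631.16197 = 141.26232.
Competitive Q* = 1244.79167, so ΔQ = 613.6297; wedge = 185.44366 − 141.26232 = 44.18134.
Welfare loss = ½ × 613.6297 × 44.18134 = $13555.49 thousand.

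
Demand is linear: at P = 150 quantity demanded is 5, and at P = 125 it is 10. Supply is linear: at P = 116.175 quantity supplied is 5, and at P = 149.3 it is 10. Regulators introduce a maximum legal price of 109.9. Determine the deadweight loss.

Demand slope = (125 − 150)/(10 − 5) = −5, so P = 175 − 5Q.
Supply slope = (149.3 − 116.175)/(10 − 5) = 6.625, so P = 83.05 + 6.625Q.
Competitive equilibrium: 175 − 5Q = 83.05 + 6.625Q → Q* = 7.9097, P* = 135.4516.
At the ceiling P = 109.9, quantity supplied = (109.9 − 83.05)/6.625 = 4.0528.
Willingness to pay at Q' = 4.0528: 175 − 5·4.0528 = 154.736.
ΔQ = 7.9097 − 4.0528 = 3.8569; wedge = 154.736 − 109.9 = 44.836.
Deadweight loss = ½ × 3.8569 × 44.836 = 86.46.

86.46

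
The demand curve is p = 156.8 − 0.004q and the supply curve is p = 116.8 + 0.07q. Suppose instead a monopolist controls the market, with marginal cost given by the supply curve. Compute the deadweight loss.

Competitive equilibrium: 156.8 − 0.004q = 116.8 + 0.07q → q* = 540.5405, p* = 154.6378.
Marginal revenue: MR = 156.8 − 0.008q. Set MR = MC: 156.8 − 0.008q = 116.8 + 0.07q → q_m = 512.8205.
Price p_m = 156.8 − 0.004·512.8205 = 154.7487; MC(q_m) = 116.8 + 0.07·512.8205 = 152.6974.
Competitive q* = 540.5405, so Δq = 27.72; wedge = 154.7487 − 152.6974 = 2.0513.
DWL = ½ × 27.72 × 2.0513 = 28.43.

28.43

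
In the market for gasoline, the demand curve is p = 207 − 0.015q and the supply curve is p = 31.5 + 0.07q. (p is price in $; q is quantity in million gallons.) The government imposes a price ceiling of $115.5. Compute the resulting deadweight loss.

$31777.94 million

Competitive equilibrium: 207 − 0.015q = 31.5 + 0.07q → q* = 2064.7059, p* = 176.0294.
At the ceiling p = 115.5, quantity supplied = (115.5 − 31.5)/0.07 = 1200.
Willingness to pay at q' = 1200: 207 − 0.015·1200 = 189.
Δq = 2064.7059 − 1200 = 864.7059; wedge = 189 − 115.5 = 73.5.
DWL = ½ × 864.7059 × 73.5 = $31777.94 million.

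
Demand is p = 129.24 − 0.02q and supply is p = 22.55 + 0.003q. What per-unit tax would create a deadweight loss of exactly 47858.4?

46.92

Competitive equilibrium: 129.24 − 0.02q = 22.55 + 0.003q → q* = 4638.6957, p* = 36.4661.
A tax t gives Δq = t/0.023 and wedge t, so DWL = t²/0.046.
t²/0.046 = 47858.4 → t² = 2201.4864 → t = 46.92.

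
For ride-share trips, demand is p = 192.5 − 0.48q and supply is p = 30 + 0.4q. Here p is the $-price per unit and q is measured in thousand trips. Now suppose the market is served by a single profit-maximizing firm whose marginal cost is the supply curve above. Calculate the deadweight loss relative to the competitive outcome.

Competitive equilibrium: 192.5 − 0.48q = 30 + 0.4q → q* = 184.65909, p* = 103.86364.
Marginal revenue: MR = 192.5 − 0.96q. Set MR = MC: 192.5 − 0.96q = 30 + 0.4q → q_m = 119.48529.
Price p_m = 192.5 − 0.48·119.48529 = 135.14706; MC(q_m) = 30 + 0.4·119.48529 = 77.79412.
Competitive q* = 184.65909, so Δq = 65.1738; wedge = 135.14706 − 77.79412 = 57.35294.
Welfare loss = ½ × 65.1738 × 57.35294 = $1868.95 thousand.

$1868.95 thousand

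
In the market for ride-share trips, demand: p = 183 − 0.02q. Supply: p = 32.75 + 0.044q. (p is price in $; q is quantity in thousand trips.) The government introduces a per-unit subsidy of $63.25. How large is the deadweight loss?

Competitive equilibrium: 183 − 0.02q = 32.75 + 0.044q → q* = 2347.6563, p* = 136.0469.
The subsidy lowers effective supply by 63.25: p = 0.044q − 30.5.
New quantity: 183 − 0.02q = 0.044q − 30.5 → q' = 3335.9375.
Overproduction Δq = 3335.9375 − 2347.6563 = 988.2812; wedge = subsidy = 63.25.
Deadweight loss = ½ × 988.2812 × 63.25 = $31254.39 thousand.

$31254.39 thousand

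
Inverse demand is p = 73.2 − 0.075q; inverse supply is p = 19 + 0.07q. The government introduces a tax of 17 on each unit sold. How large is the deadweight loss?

996.55

Competitive equilibrium: 73.2 − 0.075q = 19 + 0.07q → q* = 373.7931, p* = 45.1655.
With the tax, the buyer price exceeds the seller price by 17: (73.2 − 0.075q) − (19 + 0.07q) = 17 → q' = 256.5517.
Δq = 373.7931 − 256.5517 = 117.2414; the wedge equals the tax, 17.
The triangle = ½ × 117.2414 × 17 = 996.55.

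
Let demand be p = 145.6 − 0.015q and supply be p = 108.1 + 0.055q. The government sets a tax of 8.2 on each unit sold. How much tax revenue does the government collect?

Competitive equilibrium: 145.6 − 0.015q = 108.1 + 0.055q → q* = 535.7143, p* = 137.5643.
With the tax, the buyer price exceeds the seller price by 8.2: (145.6 − 0.015q) − (108.1 + 0.055q) = 8.2 → q' = 418.5714.
Tax revenue = 8.2 × 418.5714 = 3432.29.

3432.29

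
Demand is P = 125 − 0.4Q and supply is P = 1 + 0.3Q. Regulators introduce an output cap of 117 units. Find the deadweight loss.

1266.01

Competitive equilibrium: 125 − 0.4Q = 1 + 0.3Q → Q* = 177.1429, P* = 54.1429.
At Q = 117: demand price = 125 − 0.4·117 = 78.2; supply price = 1 + 0.3·117 = 36.1.
ΔQ = 177.1429 − 117 = 60.1429; wedge = 78.2 − 36.1 = 42.1.
DWL = ½ × 60.1429 × 42.1 = 1266.01.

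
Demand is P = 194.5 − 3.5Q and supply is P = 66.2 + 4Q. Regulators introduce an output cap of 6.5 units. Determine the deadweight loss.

Competitive equilibrium: 194.5 − 3.5Q = 66.2 + 4Q → Q* = 17.1067, P* = 134.6267.
At Q = 6.5: demand price = 194.5 − 3.5·6.5 = 171.75; supply price = 66.2 + 4·6.5 = 92.2.
ΔQ = 17.1067 − 6.5 = 10.6067; wedge = 171.75 − 92.2 = 79.55.
Welfare loss = ½ × 10.6067 × 79.55 = 421.88.

421.88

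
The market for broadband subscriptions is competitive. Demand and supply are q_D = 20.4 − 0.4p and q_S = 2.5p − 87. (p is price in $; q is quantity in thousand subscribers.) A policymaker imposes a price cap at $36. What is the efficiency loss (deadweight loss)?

$9.70 thousand

In inverse form: demand p = 51 − 2.5q, supply p = 34.8 + 0.4q.
Competitive equilibrium: 51 − 2.5q = 34.8 + 0.4q → q* = 5.5862, p* = 37.0345.
At the ceiling p = 36, quantity supplied = (36 − 34.8)/0.4 = 3.
Willingness to pay at q' = 3: 51 − 2.5·3 = 43.5.
Δq = 5.5862 − 3 = 2.5862; wedge = 43.5 − 36 = 7.5.
DWL = ½ × 2.5862 × 7.5 = $9.70 thousand.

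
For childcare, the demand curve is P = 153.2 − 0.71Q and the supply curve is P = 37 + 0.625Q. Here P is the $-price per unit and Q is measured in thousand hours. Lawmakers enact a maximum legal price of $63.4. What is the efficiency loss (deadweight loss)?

$1339.77 thousand

Competitive equilibrium: 153.2 − 0.71Q = 37 + 0.625Q → Q* = 87.0412, P* = 91.4007.
At the ceiling P = 63.4, quantity supplied = (63.4 − 37)/0.625 = 42.24.
Willingness to pay at Q' = 42.24: 153.2 − 0.71·42.24 = 123.2096.
ΔQ = 87.0412 − 42.24 = 44.8012; wedge = 123.2096 − 63.4 = 59.8096.
The triangle = ½ × 44.8012 × 59.8096 = $1339.77 thousand.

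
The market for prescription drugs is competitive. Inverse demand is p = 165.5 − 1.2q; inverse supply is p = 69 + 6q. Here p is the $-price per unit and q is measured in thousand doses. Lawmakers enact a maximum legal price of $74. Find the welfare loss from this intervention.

$568.77 thousand

Competitive equilibrium: 165.5 − 1.2q = 69 + 6q → q* = 13.4028, p* = 149.4167.
At the ceiling p = 74, quantity supplied = (74 − 69)/6 = 0.8333.
Willingness to pay at q' = 0.8333: 165.5 − 1.2·0.8333 = 164.5.
Δq = 13.4028 − 0.8333 = 12.5695; wedge = 164.5 − 74 = 90.5.
The triangle = ½ × 12.5695 × 90.5 = $568.77 thousand.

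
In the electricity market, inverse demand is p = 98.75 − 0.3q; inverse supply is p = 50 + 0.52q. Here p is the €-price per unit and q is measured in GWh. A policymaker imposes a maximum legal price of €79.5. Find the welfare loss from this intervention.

€3.03

Competitive equilibrium: 98.75 − 0.3q = 50 + 0.52q → q* = 59.4512, p* = 80.9146.
At the ceiling p = 79.5, quantity supplied = (79.5 − 50)/0.52 = 56.7308.
Willingness to pay at q' = 56.7308: 98.75 − 0.3·56.7308 = 81.7308.
Δq = 59.4512 − 56.7308 = 2.7204; wedge = 81.7308 − 79.5 = 2.2308.
DWL = ½ × 2.7204 × 2.2308 = €3.03.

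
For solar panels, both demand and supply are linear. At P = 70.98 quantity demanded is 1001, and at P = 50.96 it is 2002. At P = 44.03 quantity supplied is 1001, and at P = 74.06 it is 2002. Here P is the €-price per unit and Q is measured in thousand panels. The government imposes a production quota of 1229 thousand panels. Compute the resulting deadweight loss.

Demand slope = (50.96 − 70.98)/(2002 − 1001) = −0.02, so P = 91 − 0.02Q.
Supply slope = (74.06 − 44.03)/(2002 − 1001) = 0.03, so P = 14 + 0.03Q.
Competitive equilibrium: 91 − 0.02Q = 14 + 0.03Q → Q* = 1540, P* = 60.2.
At Q = 1229: demand price = 91 − 0.02·1229 = 66.42; supply price = 14 + 0.03·1229 = 50.87.
ΔQ = 1540 − 1229 = 311; wedge = 66.42 − 50.87 = 15.55.
DWL = ½ × 311 × 15.55 = €2418.025 thousand.

€2418.025 thousand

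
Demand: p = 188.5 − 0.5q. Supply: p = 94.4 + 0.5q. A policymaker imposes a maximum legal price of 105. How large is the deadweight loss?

Competitive equilibrium: 188.5 − 0.5q = 94.4 + 0.5q → q* = 94.1, p* = 141.45.
At the ceiling p = 105, quantity supplied = (105 − 94.4)/0.5 = 21.2.
Willingness to pay at q' = 21.2: 188.5 − 0.5·21.2 = 177.9.
Δq = 94.1 − 21.2 = 72.9; wedge = 177.9 − 105 = 72.9.
The triangle = ½ × 72.9 × 72.9 = 2657.205.

2657.205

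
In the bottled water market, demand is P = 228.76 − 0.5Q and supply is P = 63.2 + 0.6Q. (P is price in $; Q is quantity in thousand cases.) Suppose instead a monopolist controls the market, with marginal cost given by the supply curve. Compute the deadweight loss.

$1216.71 thousand

Competitive equilibrium: 228.76 − 0.5Q = 63.2 + 0.6Q → Q* = 150.5091, P* = 153.5055.
Marginal revenue: MR = 228.76 − Q. Set MR = MC: 228.76 − Q = 63.2 + 0.6Q → Q_m = 103.475.
Price P_m = 228.76 − 0.5·103.475 = 177.0225; MC(Q_m) = 63.2 + 0.6·103.475 = 125.285.
Competitive Q* = 150.5091, so ΔQ = 47.0341; wedge = 177.0225 − 125.285 = 51.7375.
Deadweight loss = ½ × 47.0341 × 51.7375 = $1216.71 thousand.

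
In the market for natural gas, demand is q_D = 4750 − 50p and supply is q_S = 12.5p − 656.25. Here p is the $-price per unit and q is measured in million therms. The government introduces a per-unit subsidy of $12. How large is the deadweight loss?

In inverse form: demand p = 95 − 0.02q, supply p = 52.5 + 0.08q.
Competitive equilibrium: 95 − 0.02q = 52.5 + 0.08q → q* = 425, p* = 86.5.
The subsidy lowers effective supply by 12: p = 40.5 + 0.08q.
New quantity: 95 − 0.02q = 40.5 + 0.08q → q' = 545.
Overproduction Δq = 545 − 425 = 120; wedge = subsidy = 12.
DWL = ½ × 120 × 12 = $720 million.

$720 million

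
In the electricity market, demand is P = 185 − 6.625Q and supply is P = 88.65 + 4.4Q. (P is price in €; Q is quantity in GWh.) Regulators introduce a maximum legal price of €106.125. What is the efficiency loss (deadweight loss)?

€125.30

Competitive equilibrium: 185 − 6.625Q = 88.65 + 4.4Q → Q* = 8.7392, P* = 127.1026.
At the ceiling P = 106.125, quantity supplied = (106.125 − 88.65)/4.4 = 3.9716.
Willingness to pay at Q' = 3.9716: 185 − 6.625·3.9716 = 158.6882.
ΔQ = 8.7392 − 3.9716 = 4.7676; wedge = 158.6882 − 106.125 = 52.5632.
Welfare loss = ½ × 4.7676 × 52.5632 = €125.30.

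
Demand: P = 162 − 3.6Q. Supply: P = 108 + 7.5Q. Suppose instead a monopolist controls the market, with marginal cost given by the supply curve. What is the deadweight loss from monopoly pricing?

7.88

Competitive equilibrium: 162 − 3.6Q = 108 + 7.5Q → Q* = 4.8649, P* = 144.4865.
Marginal revenue: MR = 162 − 7.2Q. Set MR = MC: 162 − 7.2Q = 108 + 7.5Q → Q_m = 3.6735.
Price P_m = 162 − 3.6·3.6735 = 148.7754; MC(Q_m) = 108 + 7.5·3.6735 = 135.5513.
Competitive Q* = 4.8649, so ΔQ = 1.1914; wedge = 148.7754 − 135.5513 = 13.2241.
The triangle = ½ × 1.1914 × 13.2241 = 7.88.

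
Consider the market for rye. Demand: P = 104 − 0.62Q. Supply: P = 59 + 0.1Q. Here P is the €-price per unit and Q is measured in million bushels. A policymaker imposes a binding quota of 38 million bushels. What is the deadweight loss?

Competitive equilibrium: 104 − 0.62Q = 59 + 0.1Q → Q* = 62.5, P* = 65.25.
At Q = 38: demand price = 104 − 0.62·38 = 80.44; supply price = 59 + 0.1·38 = 62.8.
ΔQ = 62.5 − 38 = 24.5; wedge = 80.44 − 62.8 = 17.64.
The triangle = ½ × 24.5 × 17.64 = €216.09 million.

€216.09 million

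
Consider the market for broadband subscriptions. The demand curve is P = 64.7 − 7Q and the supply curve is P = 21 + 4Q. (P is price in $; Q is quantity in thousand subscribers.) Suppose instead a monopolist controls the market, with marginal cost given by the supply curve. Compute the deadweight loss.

Competitive equilibrium: 64.7 − 7Q = 21 + 4Q → Q* = 3.9727, P* = 36.8909.
Marginal revenue: MR = 64.7 − 14Q. Set MR = MC: 64.7 − 14Q = 21 + 4Q → Q_m = 2.4278.
Price P_m = 64.7 − 7·2.4278 = 47.7054; MC(Q_m) = 21 + 4·2.4278 = 30.7112.
Competitive Q* = 3.9727, so ΔQ = 1.5449; wedge = 47.7054 − 30.7112 = 16.9942.
Deadweight loss = ½ × 1.5449 × 16.9942 = $13.13 thousand.

$13.13 thousand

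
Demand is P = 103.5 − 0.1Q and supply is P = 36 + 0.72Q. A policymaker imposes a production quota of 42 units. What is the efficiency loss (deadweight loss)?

Competitive equilibrium: 103.5 − 0.1Q = 36 + 0.72Q → Q* = 82.3171, P* = 95.2683.
At Q = 42: demand price = 103.5 − 0.1·42 = 99.3; supply price = 36 + 0.72·42 = 66.24.
ΔQ = 82.3171 − 42 = 40.3171; wedge = 99.3 − 66.24 = 33.06.
DWL = ½ × 40.3171 × 33.06 = 666.44.

666.44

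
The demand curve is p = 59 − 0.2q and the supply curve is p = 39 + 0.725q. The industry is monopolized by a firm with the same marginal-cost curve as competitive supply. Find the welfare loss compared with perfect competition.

6.83

Competitive equilibrium: 59 − 0.2q = 39 + 0.725q → q* = 21.6216, p* = 54.6757.
Marginal revenue: MR = 59 − 0.4q. Set MR = MC: 59 − 0.4q = 39 + 0.725q → q_m = 17.7778.
Price p_m = 59 − 0.2·17.7778 = 55.4444; MC(q_m) = 39 + 0.725·17.7778 = 51.8889.
Competitive q* = 21.6216, so Δq = 3.8438; wedge = 55.4444 − 51.8889 = 3.5555.
The triangle = ½ × 3.8438 × 3.5555 = 6.83.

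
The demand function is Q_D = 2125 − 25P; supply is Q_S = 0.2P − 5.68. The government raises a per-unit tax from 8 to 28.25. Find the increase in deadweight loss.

72.82

In inverse form: demand P = 85 − 0.04Q, supply P = 28.4 + 5Q.
Competitive equilibrium: 85 − 0.04Q = 28.4 + 5Q → Q* = 11.2302, P* = 84.5508.
For a per-unit tax t: ΔQ = t/5.04, so DWL = ½·t·(t/5.04) = t²/10.08.
At t = 8: DWL = 6.349. At t = 28.25: DWL = 79.173.
Increase = 79.173 − 6.349 = 72.82.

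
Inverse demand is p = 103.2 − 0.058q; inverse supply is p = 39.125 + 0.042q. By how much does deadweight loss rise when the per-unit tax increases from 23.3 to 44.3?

7098

Competitive equilibrium: 103.2 − 0.058q = 39.125 + 0.042q → q* = 640.75, p* = 66.0365.
For a per-unit tax t: Δq = t/0.1, so DWL = ½·t·(t/0.1) = t²/0.2.
At t = 23.3: DWL = 2714.45. At t = 44.3: DWL = 9812.45.
Increase = 9812.45 − 2714.45 = 7098.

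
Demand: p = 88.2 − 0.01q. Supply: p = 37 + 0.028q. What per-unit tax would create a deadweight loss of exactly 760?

7.6

Competitive equilibrium: 88.2 − 0.01q = 37 + 0.028q → q* = 1347.3684, p* = 74.7263.
A tax t gives Δq = t/0.038 and wedge t, so DWL = t²/0.076.
t²/0.076 = 760 → t² = 57.76 → t = 7.6.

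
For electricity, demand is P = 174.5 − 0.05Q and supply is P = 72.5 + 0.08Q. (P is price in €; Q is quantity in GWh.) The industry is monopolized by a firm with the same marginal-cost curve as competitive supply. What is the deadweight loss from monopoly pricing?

€3087.61

Competitive equilibrium: 174.5 − 0.05Q = 72.5 + 0.08Q → Q* = 784.6154, P* = 135.2692.
Marginal revenue: MR = 174.5 − 0.1Q. Set MR = MC: 174.5 − 0.1Q = 72.5 + 0.08Q → Q_m = 566.6667.
Price P_m = 174.5 − 0.05·566.6667 = 146.1667; MC(Q_m) = 72.5 + 0.08·566.6667 = 117.8333.
Competitive Q* = 784.6154, so ΔQ = 217.9487; wedge = 146.1667 − 117.8333 = 28.3334.
Deadweight loss = ½ × 217.9487 × 28.3334 = €3087.61.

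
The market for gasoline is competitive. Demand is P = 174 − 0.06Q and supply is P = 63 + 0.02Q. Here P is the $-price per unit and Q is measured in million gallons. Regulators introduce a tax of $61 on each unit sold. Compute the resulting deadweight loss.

$23256.25 million

Competitive equilibrium: 174 − 0.06Q = 63 + 0.02Q → Q* = 1387.5, P* = 90.75.
With the tax, the buyer price exceeds the seller price by 61: (174 − 0.06Q) − (63 + 0.02Q) = 61 → Q' = 625.
ΔQ = 1387.5 − 625 = 762.5; the wedge equals the tax, 61.
Welfare loss = ½ × 762.5 × 61 = $23256.25 million.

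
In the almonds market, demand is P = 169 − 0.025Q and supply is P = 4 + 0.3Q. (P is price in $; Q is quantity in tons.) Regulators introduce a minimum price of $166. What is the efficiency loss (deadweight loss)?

Competitive equilibrium: 169 − 0.025Q = 4 + 0.3Q → Q* = 507.69231, P* = 156.30769.
At the floor P = 166, quantity demanded = (169 − 166)/0.025 = 120.
Sellers' marginal cost at Q' = 120: 4 + 0.3·120 = 40.
ΔQ = 507.69231 − 120 = 387.69231; wedge = 166 − 40 = 126.
The triangle = ½ × 387.69231 × 126 = $24424.62.

$24424.62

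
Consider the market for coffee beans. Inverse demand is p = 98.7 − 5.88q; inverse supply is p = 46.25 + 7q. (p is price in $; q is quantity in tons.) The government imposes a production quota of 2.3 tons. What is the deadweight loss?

$20.23

Competitive equilibrium: 98.7 − 5.88q = 46.25 + 7q → q* = 4.0722, p* = 74.7554.
At q = 2.3: demand price = 98.7 − 5.88·2.3 = 85.176; supply price = 46.25 + 7·2.3 = 62.35.
Δq = 4.0722 − 2.3 = 1.7722; wedge = 85.176 − 62.35 = 22.826.
DWL = ½ × 1.7722 × 22.826 = $20.23.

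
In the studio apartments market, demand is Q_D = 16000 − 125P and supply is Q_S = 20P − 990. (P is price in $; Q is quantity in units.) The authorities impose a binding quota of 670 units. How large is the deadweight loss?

$13545.94

In inverse form: demand P = 128 − 0.008Q, supply P = 49.5 + 0.05Q.
Competitive equilibrium: 128 − 0.008Q = 49.5 + 0.05Q → Q* = 1353.44828, P* = 117.17241.
At Q = 670: demand price = 128 − 0.008·670 = 122.64; supply price = 49.5 + 0.05·670 = 83.
ΔQ = 1353.44828 − 670 = 683.44828; wedge = 122.64 − 83 = 39.64.
The triangle = ½ × 683.44828 × 39.64 = $13545.94.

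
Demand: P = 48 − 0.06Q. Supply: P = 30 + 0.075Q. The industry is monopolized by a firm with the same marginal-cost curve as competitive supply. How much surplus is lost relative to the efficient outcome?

113.61

Competitive equilibrium: 48 − 0.06Q = 30 + 0.075Q → Q* = 133.3333, P* = 40.
Marginal revenue: MR = 48 − 0.12Q. Set MR = MC: 48 − 0.12Q = 30 + 0.075Q → Q_m = 92.3077.
Price P_m = 48 − 0.06·92.3077 = 42.4615; MC(Q_m) = 30 + 0.075·92.3077 = 36.9231.
Competitive Q* = 133.3333, so ΔQ = 41.0256; wedge = 42.4615 − 36.9231 = 5.5384.
Welfare loss = ½ × 41.0256 × 5.5384 = 113.61.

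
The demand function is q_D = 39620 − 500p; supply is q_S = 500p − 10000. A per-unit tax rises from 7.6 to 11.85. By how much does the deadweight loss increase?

10332.81

In inverse form: demand p = 79.24 − 0.002q, supply p = 20 + 0.002q.
Competitive equilibrium: 79.24 − 0.002q = 20 + 0.002q → q* = 14810, p* = 49.62.
For a per-unit tax t: Δq = t/0.004, so DWL = ½·t·(t/0.004) = t²/0.008.
At t = 7.6: DWL = 7220. At t = 11.85: DWL = 17552.813.
Increase = 17552.813 − 7220 = 10332.81.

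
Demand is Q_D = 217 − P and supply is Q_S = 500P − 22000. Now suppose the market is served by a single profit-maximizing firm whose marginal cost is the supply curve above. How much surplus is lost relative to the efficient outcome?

3726.20

In inverse form: demand P = 217 − Q, supply P = 44 + 0.002Q.
Competitive equilibrium: 217 − Q = 44 + 0.002Q → Q* = 172.6547, P* = 44.3453.
Marginal revenue: MR = 217 − 2Q. Set MR = MC: 217 − 2Q = 44 + 0.002Q → Q_m = 86.4136.
Price P_m = 217 − 1·86.4136 = 130.5864; MC(Q_m) = 44 + 0.002·86.4136 = 44.1728.
Competitive Q* = 172.6547, so ΔQ = 86.2411; wedge = 130.5864 − 44.1728 = 86.4136.
DWL = ½ × 86.2411 × 86.4136 = 3726.20.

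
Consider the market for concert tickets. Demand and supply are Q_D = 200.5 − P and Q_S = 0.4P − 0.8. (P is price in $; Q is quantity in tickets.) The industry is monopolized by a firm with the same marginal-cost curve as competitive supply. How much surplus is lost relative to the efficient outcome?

$277.97

In inverse form: demand P = 200.5 − Q, supply P = 2 + 2.5Q.
Competitive equilibrium: 200.5 − Q = 2 + 2.5Q → Q* = 56.7143, P* = 143.7857.
Marginal revenue: MR = 200.5 − 2Q. Set MR = MC: 200.5 − 2Q = 2 + 2.5Q → Q_m = 44.1111.
Price P_m = 200.5 − 1·44.1111 = 156.3889; MC(Q_m) = 2 + 2.5·44.1111 = 112.2778.
Competitive Q* = 56.7143, so ΔQ = 12.6032; wedge = 156.3889 − 112.2778 = 44.1111.
The triangle = ½ × 12.6032 × 44.1111 = $277.97.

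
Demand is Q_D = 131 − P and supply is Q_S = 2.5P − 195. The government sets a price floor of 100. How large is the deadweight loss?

32.91

In inverse form: demand P = 131 − Q, supply P = 78 + 0.4Q.
Competitive equilibrium: 131 − Q = 78 + 0.4Q → Q* = 37.8571, P* = 93.1429.
At the floor P = 100, quantity demanded = (131 − 100)/1 = 31.
Sellers' marginal cost at Q' = 31: 78 + 0.4·31 = 90.4.
ΔQ = 37.8571 − 31 = 6.8571; wedge = 100 − 90.4 = 9.6.
The triangle = ½ × 6.8571 × 9.6 = 32.91.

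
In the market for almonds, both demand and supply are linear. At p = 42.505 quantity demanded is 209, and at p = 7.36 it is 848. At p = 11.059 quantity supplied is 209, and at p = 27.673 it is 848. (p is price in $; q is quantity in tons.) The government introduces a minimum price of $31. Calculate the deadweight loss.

Demand slope = (7.36 − 42.505)/(848 − 209) = −0.055, so p = 54 − 0.055q.
Supply slope = (27.673 − 11.059)/(848 − 209) = 0.026, so p = 5.625 + 0.026q.
Competitive equilibrium: 54 − 0.055q = 5.625 + 0.026q → q* = 597.2222, p* = 21.1528.
At the floor p = 31, quantity demanded = (54 − 31)/0.055 = 418.1818.
Sellers' marginal cost at q' = 418.1818: 5.625 + 0.026·418.1818 = 16.4977.
Δq = 597.2222 − 418.1818 = 179.0404; wedge = 31 − 16.4977 = 14.5023.
Deadweight loss = ½ × 179.0404 × 14.5023 = $1298.25.

$1298.25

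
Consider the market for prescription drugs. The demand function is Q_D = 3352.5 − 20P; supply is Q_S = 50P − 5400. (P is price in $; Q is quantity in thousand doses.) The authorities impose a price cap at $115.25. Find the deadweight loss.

In inverse form: demand P = 167.625 − 0.05Q, supply P = 108 + 0.02Q.
Competitive equilibrium: 167.625 − 0.05Q = 108 + 0.02Q → Q* = 851.7857, P* = 125.0357.
At the ceiling P = 115.25, quantity supplied = (115.25 − 108)/0.02 = 362.5.
Willingness to pay at Q' = 362.5: 167.625 − 0.05·362.5 = 149.5.
ΔQ = 851.7857 − 362.5 = 489.2857; wedge = 149.5 − 115.25 = 34.25.
Deadweight loss = ½ × 489.2857 × 34.25 = $8379.02 thousand.

$8379.02 thousand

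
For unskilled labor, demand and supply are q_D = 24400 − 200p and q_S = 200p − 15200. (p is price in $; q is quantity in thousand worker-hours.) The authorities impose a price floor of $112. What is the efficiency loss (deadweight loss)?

In inverse form: demand p = 122 − 0.005q, supply p = 76 + 0.005q.
Competitive equilibrium: 122 − 0.005q = 76 + 0.005q → q* = 4600, p* = 99.
At the floor p = 112, quantity demanded = (122 − 112)/0.005 = 2000.
Sellers' marginal cost at q' = 2000: 76 + 0.005·2000 = 86.
Δq = 4600 − 2000 = 2600; wedge = 112 − 86 = 26.
Deadweight loss = ½ × 2600 × 26 = $33800 thousand.

$33800 thousand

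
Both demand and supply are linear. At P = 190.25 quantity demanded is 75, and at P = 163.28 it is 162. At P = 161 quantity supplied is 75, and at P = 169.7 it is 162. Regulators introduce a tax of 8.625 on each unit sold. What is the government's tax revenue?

1080.75

Demand slope = (163.28 − 190.25)/(162 − 75) = −0.31, so P = 213.5 − 0.31Q.
Supply slope = (169.7 − 161)/(162 − 75) = 0.1, so P = 153.5 + 0.1Q.
Competitive equilibrium: 213.5 − 0.31Q = 153.5 + 0.1Q → Q* = 146.3415, P* = 168.1341.
With the tax, the buyer price exceeds the seller price by 8.625: (213.5 − 0.31Q) − (153.5 + 0.1Q) = 8.625 → Q' = 125.3049.
Tax revenue = 8.625 × 125.3049 = 1080.75.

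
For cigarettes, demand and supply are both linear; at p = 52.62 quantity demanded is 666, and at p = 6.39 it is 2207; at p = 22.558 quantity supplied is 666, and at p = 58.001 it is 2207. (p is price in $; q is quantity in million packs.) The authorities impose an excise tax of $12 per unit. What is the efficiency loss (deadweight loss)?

$1358.49 million

Demand slope = (6.39 − 52.62)/(2207 − 666) = −0.03, so p = 72.6 − 0.03q.
Supply slope = (58.001 − 22.558)/(2207 − 666) = 0.023, so p = 7.24 + 0.023q.
Competitive equilibrium: 72.6 − 0.03q = 7.24 + 0.023q → q* = 1233.2075, p* = 35.6038.
With the tax, the buyer price exceeds the seller price by 12: (72.6 − 0.03q) − (7.24 + 0.023q) = 12 → q' = 1006.7925.
Δq = 1233.2075 − 1006.7925 = 226.415; the wedge equals the tax, 12.
Deadweight loss = ½ × 226.415 × 12 = $1358.49 million.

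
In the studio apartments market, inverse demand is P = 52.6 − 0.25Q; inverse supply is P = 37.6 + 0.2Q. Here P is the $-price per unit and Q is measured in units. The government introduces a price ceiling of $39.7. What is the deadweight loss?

Competitive equilibrium: 52.6 − 0.25Q = 37.6 + 0.2Q → Q* = 33.3333, P* = 44.2667.
At the ceiling P = 39.7, quantity supplied = (39.7 − 37.6)/0.2 = 10.5.
Willingness to pay at Q' = 10.5: 52.6 − 0.25·10.5 = 49.975.
ΔQ = 33.3333 − 10.5 = 22.8333; wedge = 49.975 − 39.7 = 10.275.
Welfare loss = ½ × 22.8333 × 10.275 = $117.31.

$117.31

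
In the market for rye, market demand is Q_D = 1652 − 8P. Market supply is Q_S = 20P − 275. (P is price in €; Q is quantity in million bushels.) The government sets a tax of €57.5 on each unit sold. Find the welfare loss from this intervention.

In inverse form: demand P = 206.5 − 0.125Q, supply P = 13.75 + 0.05Q.
Competitive equilibrium: 206.5 − 0.125Q = 13.75 + 0.05Q → Q* = 1101.4286, P* = 68.8214.
With the tax, the buyer price exceeds the seller price by 57.5: (206.5 − 0.125Q) − (13.75 + 0.05Q) = 57.5 → Q' = 772.8571.
ΔQ = 1101.4286 − 772.8571 = 328.5715; the wedge equals the tax, 57.5.
The triangle = ½ × 328.5715 × 57.5 = €9446.43 million.

€9446.43 million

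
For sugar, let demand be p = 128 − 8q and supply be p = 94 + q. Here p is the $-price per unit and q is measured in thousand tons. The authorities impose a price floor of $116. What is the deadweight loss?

Competitive equilibrium: 128 − 8q = 94 + q → q* = 3.7778, p* = 97.7778.
At the floor p = 116, quantity demanded = (128 − 116)/8 = 1.5.
Sellers' marginal cost at q' = 1.5: 94 + 1·1.5 = 95.5.
Δq = 3.7778 − 1.5 = 2.2778; wedge = 116 − 95.5 = 20.5.
DWL = ½ × 2.2778 × 20.5 = $23.35 thousand.

$23.35 thousand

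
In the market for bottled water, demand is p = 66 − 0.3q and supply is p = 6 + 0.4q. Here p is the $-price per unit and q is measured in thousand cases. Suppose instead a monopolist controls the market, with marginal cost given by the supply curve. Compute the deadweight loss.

$231.43 thousand

Competitive equilibrium: 66 − 0.3q = 6 + 0.4q → q* = 85.7143, p* = 40.2857.
Marginal revenue: MR = 66 − 0.6q. Set MR = MC: 66 − 0.6q = 6 + 0.4q → q_m = 60.
Price p_m = 66 − 0.3·60 = 48; MC(q_m) = 6 + 0.4·60 = 30.
Competitive q* = 85.7143, so Δq = 25.7143; wedge = 48 − 30 = 18.
DWL = ½ × 25.7143 × 18 = $231.43 thousand.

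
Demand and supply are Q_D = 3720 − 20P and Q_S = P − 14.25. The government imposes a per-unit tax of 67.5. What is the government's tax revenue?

In inverse form: demand P = 186 − 0.05Q, supply P = 14.25 + Q.
Competitive equilibrium: 186 − 0.05Q = 14.25 + Q → Q* = 163.57143, P* = 177.82143.
With the tax, the buyer price exceeds the seller price by 67.5: (186 − 0.05Q) − (14.25 + Q) = 67.5 → Q' = 99.28571.
Tax revenue = 67.5 × 99.28571 = 6701.79.

6701.79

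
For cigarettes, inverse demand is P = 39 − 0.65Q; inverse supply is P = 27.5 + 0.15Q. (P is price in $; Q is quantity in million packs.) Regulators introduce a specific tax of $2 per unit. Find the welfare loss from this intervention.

$2.50 million

Competitive equilibrium: 39 − 0.65Q = 27.5 + 0.15Q → Q* = 14.375, P* = 29.6563.
With the tax, the buyer price exceeds the seller price by 2: (39 − 0.65Q) − (27.5 + 0.15Q) = 2 → Q' = 11.875.
ΔQ = 14.375 − 11.875 = 2.5; the wedge equals the tax, 2.
Deadweight loss = ½ × 2.5 × 2 = $2.50 million.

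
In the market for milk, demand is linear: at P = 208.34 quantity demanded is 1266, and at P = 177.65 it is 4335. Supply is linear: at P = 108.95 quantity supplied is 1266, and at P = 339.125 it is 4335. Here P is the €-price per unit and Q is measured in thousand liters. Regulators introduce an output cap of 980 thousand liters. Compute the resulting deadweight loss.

€90009.94 thousand

Demand slope = (177.65 − 208.34)/(4335 − 1266) = −0.01, so P = 221 − 0.01Q.
Supply slope = (339.125 − 108.95)/(4335 − 1266) = 0.075, so P = 14 + 0.075Q.
Competitive equilibrium: 221 − 0.01Q = 14 + 0.075Q → Q* = 2435.2941, P* = 196.6471.
At Q = 980: demand price = 221 − 0.01·980 = 211.2; supply price = 14 + 0.075·980 = 87.5.
ΔQ = 2435.2941 − 980 = 1455.2941; wedge = 211.2 − 87.5 = 123.7.
The triangle = ½ × 1455.2941 × 123.7 = €90009.94 thousand.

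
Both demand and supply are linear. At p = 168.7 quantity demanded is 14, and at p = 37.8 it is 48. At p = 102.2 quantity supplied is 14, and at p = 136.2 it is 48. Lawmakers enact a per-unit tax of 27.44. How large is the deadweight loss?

77.62

Demand slope = (37.8 − 168.7)/(48 − 14) = −3.85, so p = 222.6 − 3.85q.
Supply slope = (136.2 − 102.2)/(48 − 14) = 1, so p = 88.2 + q.
Competitive equilibrium: 222.6 − 3.85q = 88.2 + q → q* = 27.7113, p* = 115.9113.
With the tax, the buyer price exceeds the seller price by 27.44: (222.6 − 3.85q) − (88.2 + q) = 27.44 → q' = 22.0536.
Δq = 27.7113 − 22.0536 = 5.6577; the wedge equals the tax, 27.44.
Deadweight loss = ½ × 5.6577 × 27.44 = 77.62.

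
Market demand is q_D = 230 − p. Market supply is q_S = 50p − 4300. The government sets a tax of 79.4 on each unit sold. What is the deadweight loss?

3090.37

In inverse form: demand p = 230 − q, supply p = 86 + 0.02q.
Competitive equilibrium: 230 − q = 86 + 0.02q → q* = 141.17647, p* = 88.82353.
With the tax, the buyer price exceeds the seller price by 79.4: (230 − q) − (86 + 0.02q) = 79.4 → q' = 63.33333.
Δq = 141.17647 − 63.33333 = 77.84314; the wedge equals the tax, 79.4.
Welfare loss = ½ × 77.84314 × 79.4 = 3090.37.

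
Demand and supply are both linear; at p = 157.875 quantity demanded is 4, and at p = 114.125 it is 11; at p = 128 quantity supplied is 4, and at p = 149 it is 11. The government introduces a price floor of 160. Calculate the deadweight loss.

Demand slope = (114.125 − 157.875)/(11 − 4) = −6.25, so p = 182.875 − 6.25q.
Supply slope = (149 − 128)/(11 − 4) = 3, so p = 116 + 3q.
Competitive equilibrium: 182.875 − 6.25q = 116 + 3q → q* = 7.2297, p* = 137.6892.
At the floor p = 160, quantity demanded = (182.875 − 160)/6.25 = 3.66.
Sellers' marginal cost at q' = 3.66: 116 + 3·3.66 = 126.98.
Δq = 7.2297 − 3.66 = 3.5697; wedge = 160 − 126.98 = 33.02.
Deadweight loss = ½ × 3.5697 × 33.02 = 58.94.

58.94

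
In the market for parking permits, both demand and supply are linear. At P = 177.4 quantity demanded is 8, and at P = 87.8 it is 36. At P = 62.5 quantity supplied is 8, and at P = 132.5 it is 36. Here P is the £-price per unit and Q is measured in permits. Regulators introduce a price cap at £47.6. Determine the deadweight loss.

Demand slope = (87.8 − 177.4)/(36 − 8) = −3.2, so P = 203 − 3.2Q.
Supply slope = (132.5 − 62.5)/(36 − 8) = 2.5, so P = 42.5 + 2.5Q.
Competitive equilibrium: 203 − 3.2Q = 42.5 + 2.5Q → Q* = 28.1579, P* = 112.8947.
At the ceiling P = 47.6, quantity supplied = (47.6 − 42.5)/2.5 = 2.04.
Willingness to pay at Q' = 2.04: 203 − 3.2·2.04 = 196.472.
ΔQ = 28.1579 − 2.04 = 26.1179; wedge = 196.472 − 47.6 = 148.872.
The triangle = ½ × 26.1179 × 148.872 = £1944.11.

£1944.11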